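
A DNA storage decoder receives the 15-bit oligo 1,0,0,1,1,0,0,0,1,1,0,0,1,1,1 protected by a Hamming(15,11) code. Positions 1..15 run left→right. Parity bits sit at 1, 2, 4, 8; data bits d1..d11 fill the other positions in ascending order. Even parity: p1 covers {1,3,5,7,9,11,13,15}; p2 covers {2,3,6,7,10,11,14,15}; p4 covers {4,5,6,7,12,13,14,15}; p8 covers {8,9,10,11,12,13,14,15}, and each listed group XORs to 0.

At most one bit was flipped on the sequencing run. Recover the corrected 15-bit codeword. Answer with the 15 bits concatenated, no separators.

s1 (pos 1,3,5,7,9,11,13,15): 1⊕0⊕1⊕0⊕1⊕0⊕1⊕1 = 1
s2 (pos 2,3,6,7,10,11,14,15): 0⊕0⊕0⊕0⊕1⊕0⊕1⊕1 = 1
s4 (pos 4,5,6,7,12,13,14,15): 1⊕1⊕0⊕0⊕0⊕1⊕1⊕1 = 1
s8 (pos 8,9,10,11,12,13,14,15): 0⊕1⊕1⊕0⊕0⊕1⊕1⊕1 = 1
Syndrome s8…s1 = 1111 → error at position 15.
Flip position 15: 100110001100111 → 100110001100110

100110001100110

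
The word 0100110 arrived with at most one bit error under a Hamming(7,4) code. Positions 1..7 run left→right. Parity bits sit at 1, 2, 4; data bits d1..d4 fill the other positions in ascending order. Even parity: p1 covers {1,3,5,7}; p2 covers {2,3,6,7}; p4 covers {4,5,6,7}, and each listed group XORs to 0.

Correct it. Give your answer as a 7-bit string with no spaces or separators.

1100110

s1 (pos 1,3,5,7): 0⊕0⊕1⊕0 = 1
s2 (pos 2,3,6,7): 1⊕0⊕1⊕0 = 0
s4 (pos 4,5,6,7): 0⊕1⊕1⊕0 = 0
Syndrome s4…s1 = 001 → error at position 1.
Flip position 1: 0100110 → 1100110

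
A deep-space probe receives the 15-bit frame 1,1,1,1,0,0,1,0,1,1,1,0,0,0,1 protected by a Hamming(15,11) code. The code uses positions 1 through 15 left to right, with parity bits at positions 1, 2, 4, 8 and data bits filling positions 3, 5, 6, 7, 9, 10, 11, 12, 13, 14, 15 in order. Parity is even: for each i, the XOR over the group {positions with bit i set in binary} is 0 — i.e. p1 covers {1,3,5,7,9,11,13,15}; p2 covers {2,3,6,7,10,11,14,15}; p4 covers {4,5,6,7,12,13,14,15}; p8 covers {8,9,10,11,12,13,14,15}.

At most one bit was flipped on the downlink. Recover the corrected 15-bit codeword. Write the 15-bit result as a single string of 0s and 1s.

111000101110001

s1 (pos 1,3,5,7,9,11,13,15): 1⊕1⊕0⊕1⊕1⊕1⊕0⊕1 = 0
s2 (pos 2,3,6,7,10,11,14,15): 1⊕1⊕0⊕1⊕1⊕1⊕0⊕1 = 0
s4 (pos 4,5,6,7,12,13,14,15): 1⊕0⊕0⊕1⊕0⊕0⊕0⊕1 = 1
s8 (pos 8,9,10,11,12,13,14,15): 0⊕1⊕1⊕1⊕0⊕0⊕0⊕1 = 0
Syndrome s8…s1 = 0100 → error at position 4.
Flip position 4: 111100101110001 → 111000101110001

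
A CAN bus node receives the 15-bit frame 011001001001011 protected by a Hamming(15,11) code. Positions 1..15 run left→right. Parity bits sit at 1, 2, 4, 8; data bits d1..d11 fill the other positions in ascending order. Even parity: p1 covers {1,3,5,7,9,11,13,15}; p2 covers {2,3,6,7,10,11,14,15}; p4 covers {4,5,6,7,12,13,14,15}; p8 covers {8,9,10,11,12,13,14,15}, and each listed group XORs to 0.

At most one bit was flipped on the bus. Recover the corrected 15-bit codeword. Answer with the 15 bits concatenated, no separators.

s1 (pos 1,3,5,7,9,11,13,15): 0⊕1⊕0⊕0⊕1⊕0⊕0⊕1 = 1
s2 (pos 2,3,6,7,10,11,14,15): 1⊕1⊕1⊕0⊕0⊕0⊕1⊕1 = 1
s4 (pos 4,5,6,7,12,13,14,15): 0⊕0⊕1⊕0⊕1⊕0⊕1⊕1 = 0
s8 (pos 8,9,10,11,12,13,14,15): 0⊕1⊕0⊕0⊕1⊕0⊕1⊕1 = 0
Syndrome s8…s1 = 0011 → error at position 3.
Flip position 3: 011001001001011 → 010001001001011

010001001001011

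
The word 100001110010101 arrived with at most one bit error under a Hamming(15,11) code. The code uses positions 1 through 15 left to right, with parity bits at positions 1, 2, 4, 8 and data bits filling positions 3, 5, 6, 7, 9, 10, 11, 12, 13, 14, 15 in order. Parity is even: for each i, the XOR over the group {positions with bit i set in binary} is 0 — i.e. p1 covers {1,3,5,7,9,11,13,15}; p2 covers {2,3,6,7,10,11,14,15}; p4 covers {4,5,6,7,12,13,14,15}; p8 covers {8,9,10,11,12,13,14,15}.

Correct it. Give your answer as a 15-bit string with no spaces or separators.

000001110010101

s1 (pos 1,3,5,7,9,11,13,15): 1⊕0⊕0⊕1⊕0⊕1⊕1⊕1 = 1
s2 (pos 2,3,6,7,10,11,14,15): 0⊕0⊕1⊕1⊕0⊕1⊕0⊕1 = 0
s4 (pos 4,5,6,7,12,13,14,15): 0⊕0⊕1⊕1⊕0⊕1⊕0⊕1 = 0
s8 (pos 8,9,10,11,12,13,14,15): 1⊕0⊕0⊕1⊕0⊕1⊕0⊕1 = 0
Syndrome s8…s1 = 0001 → error at position 1.
Flip position 1: 100001110010101 → 000001110010101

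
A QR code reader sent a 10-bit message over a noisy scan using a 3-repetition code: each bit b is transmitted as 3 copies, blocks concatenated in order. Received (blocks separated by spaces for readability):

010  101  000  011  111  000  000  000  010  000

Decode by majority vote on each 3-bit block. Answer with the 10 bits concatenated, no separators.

Block 1 (010): 1 one → 0
Block 2 (101): 2 ones → 1
Block 3 (000): 0 ones → 0
Block 4 (011): 2 ones → 1
Block 5 (111): 3 ones → 1
Block 6 (000): 0 ones → 0
Block 7 (000): 0 ones → 0
Block 8 (000): 0 ones → 0
Block 9 (010): 1 one → 0
Block 10 (000): 0 ones → 0

0101100000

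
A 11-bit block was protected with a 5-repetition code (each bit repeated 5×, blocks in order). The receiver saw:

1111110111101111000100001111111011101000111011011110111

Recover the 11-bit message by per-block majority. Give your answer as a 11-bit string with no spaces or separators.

Block 1 (11111): 5 ones → 1
Block 2 (10111): 4 ones → 1
Block 3 (10111): 4 ones → 1
Block 4 (10001): 2 ones → 0
Block 5 (00001): 1 one → 0
Block 6 (11111): 5 ones → 1
Block 7 (10111): 4 ones → 1
Block 8 (01000): 1 one → 0
Block 9 (11101): 4 ones → 1
Block 10 (10111): 4 ones → 1
Block 11 (10111): 4 ones → 1

11100110111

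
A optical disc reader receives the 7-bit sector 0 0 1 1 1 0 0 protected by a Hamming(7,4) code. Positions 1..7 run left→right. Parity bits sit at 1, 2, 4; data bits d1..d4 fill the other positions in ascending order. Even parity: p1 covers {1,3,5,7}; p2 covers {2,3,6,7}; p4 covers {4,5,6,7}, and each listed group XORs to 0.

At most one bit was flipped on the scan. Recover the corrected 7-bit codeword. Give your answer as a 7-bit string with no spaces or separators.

s1 (pos 1,3,5,7): 0⊕1⊕1⊕0 = 0
s2 (pos 2,3,6,7): 0⊕1⊕0⊕0 = 1
s4 (pos 4,5,6,7): 1⊕1⊕0⊕0 = 0
Syndrome s4…s1 = 010 → error at position 2.
Flip position 2: 0011100 → 0111100

0111100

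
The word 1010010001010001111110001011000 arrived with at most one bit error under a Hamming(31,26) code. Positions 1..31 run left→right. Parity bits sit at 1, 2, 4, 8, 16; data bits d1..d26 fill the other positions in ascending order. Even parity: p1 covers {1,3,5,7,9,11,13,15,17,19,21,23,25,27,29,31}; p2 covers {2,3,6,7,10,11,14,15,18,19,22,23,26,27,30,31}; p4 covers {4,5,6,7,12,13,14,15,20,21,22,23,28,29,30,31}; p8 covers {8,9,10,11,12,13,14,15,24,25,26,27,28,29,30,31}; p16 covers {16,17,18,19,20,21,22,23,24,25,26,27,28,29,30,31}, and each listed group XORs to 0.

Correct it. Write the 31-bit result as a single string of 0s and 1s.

s1 (pos 1,3,5,7,9,11,13,15,17,19,21,23,25,27,29,31): 1⊕1⊕0⊕0⊕0⊕0⊕0⊕0⊕1⊕1⊕1⊕0⊕1⊕1⊕0⊕0 = 1
s2 (pos 2,3,6,7,10,11,14,15,18,19,22,23,26,27,30,31): 0⊕1⊕1⊕0⊕1⊕0⊕0⊕0⊕1⊕1⊕0⊕0⊕0⊕1⊕0⊕0 = 0
s4 (pos 4,5,6,7,12,13,14,15,20,21,22,23,28,29,30,31): 0⊕0⊕1⊕0⊕1⊕0⊕0⊕0⊕1⊕1⊕0⊕0⊕1⊕0⊕0⊕0 = 1
s8 (pos 8,9,10,11,12,13,14,15,24,25,26,27,28,29,30,31): 0⊕0⊕1⊕0⊕1⊕0⊕0⊕0⊕0⊕1⊕0⊕1⊕1⊕0⊕0⊕0 = 1
s16 (pos 16,17,18,19,20,21,22,23,24,25,26,27,28,29,30,31): 1⊕1⊕1⊕1⊕1⊕1⊕0⊕0⊕0⊕1⊕0⊕1⊕1⊕0⊕0⊕0 = 1
Syndrome s16…s1 = 11101 → error at position 29.
Flip position 29: 1010010001010001111110001011000 → 1010010001010001111110001011100

1010010001010001111110001011100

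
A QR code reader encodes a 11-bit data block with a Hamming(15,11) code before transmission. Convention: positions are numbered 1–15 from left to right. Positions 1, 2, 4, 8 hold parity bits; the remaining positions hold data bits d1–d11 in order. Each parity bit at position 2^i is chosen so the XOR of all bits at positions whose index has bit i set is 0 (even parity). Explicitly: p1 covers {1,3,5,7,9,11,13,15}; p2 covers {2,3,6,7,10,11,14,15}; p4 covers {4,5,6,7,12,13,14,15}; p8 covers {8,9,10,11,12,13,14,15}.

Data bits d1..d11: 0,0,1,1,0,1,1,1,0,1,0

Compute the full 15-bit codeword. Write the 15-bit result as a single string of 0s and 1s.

010001100111010

Place data at non-parity positions: p1 p2 0 p4 0 1 1 p8 0 1 1 1 0 1 0
p1 (pos 1,3,5,7,9,11,13,15): XOR of data positions = 0⊕0⊕1⊕0⊕1⊕0⊕0 = 0
p2 (pos 2,3,6,7,10,11,14,15): XOR of data positions = 0⊕1⊕1⊕1⊕1⊕1⊕0 = 1
p4 (pos 4,5,6,7,12,13,14,15): XOR of data positions = 0⊕1⊕1⊕1⊕0⊕1⊕0 = 0
p8 (pos 8,9,10,11,12,13,14,15): XOR of data positions = 0⊕1⊕1⊕1⊕0⊕1⊕0 = 0
Codeword: 010001100111010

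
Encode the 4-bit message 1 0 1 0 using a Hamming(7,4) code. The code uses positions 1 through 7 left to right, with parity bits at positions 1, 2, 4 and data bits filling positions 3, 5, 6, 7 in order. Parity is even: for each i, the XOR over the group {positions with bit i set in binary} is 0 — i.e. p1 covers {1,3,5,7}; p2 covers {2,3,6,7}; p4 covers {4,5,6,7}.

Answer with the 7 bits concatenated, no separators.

1011010

Place data at non-parity positions: p1 p2 1 p4 0 1 0
p1 (pos 1,3,5,7): XOR of data positions = 1⊕0⊕0 = 1
p2 (pos 2,3,6,7): XOR of data positions = 1⊕1⊕0 = 0
p4 (pos 4,5,6,7): XOR of data positions = 0⊕1⊕0 = 1
Codeword: 1011010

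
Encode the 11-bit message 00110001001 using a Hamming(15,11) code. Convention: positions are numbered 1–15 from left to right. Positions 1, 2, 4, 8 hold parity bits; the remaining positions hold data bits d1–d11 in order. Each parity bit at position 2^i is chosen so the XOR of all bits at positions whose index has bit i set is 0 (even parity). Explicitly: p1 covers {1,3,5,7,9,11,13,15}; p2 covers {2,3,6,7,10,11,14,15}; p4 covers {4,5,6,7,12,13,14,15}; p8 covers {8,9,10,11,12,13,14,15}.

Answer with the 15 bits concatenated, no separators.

Place data at non-parity positions: p1 p2 0 p4 0 1 1 p8 0 0 0 1 0 0 1
p1 (pos 1,3,5,7,9,11,13,15): XOR of data positions = 0⊕0⊕1⊕0⊕0⊕0⊕1 = 0
p2 (pos 2,3,6,7,10,11,14,15): XOR of data positions = 0⊕1⊕1⊕0⊕0⊕0⊕1 = 1
p4 (pos 4,5,6,7,12,13,14,15): XOR of data positions = 0⊕1⊕1⊕1⊕0⊕0⊕1 = 0
p8 (pos 8,9,10,11,12,13,14,15): XOR of data positions = 0⊕0⊕0⊕1⊕0⊕0⊕1 = 0
Codeword: 010001100001001

010001100001001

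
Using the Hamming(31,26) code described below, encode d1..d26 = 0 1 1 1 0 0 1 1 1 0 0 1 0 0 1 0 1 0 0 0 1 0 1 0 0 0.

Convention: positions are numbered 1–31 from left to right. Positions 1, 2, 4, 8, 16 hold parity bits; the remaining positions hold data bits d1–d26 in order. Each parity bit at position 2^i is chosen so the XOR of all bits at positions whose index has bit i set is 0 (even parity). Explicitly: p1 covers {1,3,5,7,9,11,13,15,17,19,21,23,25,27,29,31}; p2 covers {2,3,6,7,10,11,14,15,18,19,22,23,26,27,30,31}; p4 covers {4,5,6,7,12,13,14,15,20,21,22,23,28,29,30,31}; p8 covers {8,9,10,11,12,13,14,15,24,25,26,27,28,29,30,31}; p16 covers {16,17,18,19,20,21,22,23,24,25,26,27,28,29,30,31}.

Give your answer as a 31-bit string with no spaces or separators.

1100111100111001100101000101000

Place data at non-parity positions: p1 p2 0 p4 1 1 1 p8 0 0 1 1 1 0 0 p16 1 0 0 1 0 1 0 0 0 1 0 1 0 0 0
p1 (pos 1,3,5,7,9,11,13,15,17,19,21,23,25,27,29,31): XOR of data positions = 0⊕1⊕1⊕0⊕1⊕1⊕0⊕1⊕0⊕0⊕0⊕0⊕0⊕0⊕0 = 1
p2 (pos 2,3,6,7,10,11,14,15,18,19,22,23,26,27,30,31): XOR of data positions = 0⊕1⊕1⊕0⊕1⊕0⊕0⊕0⊕0⊕1⊕0⊕1⊕0⊕0⊕0 = 1
p4 (pos 4,5,6,7,12,13,14,15,20,21,22,23,28,29,30,31): XOR of data positions = 1⊕1⊕1⊕1⊕1⊕0⊕0⊕1⊕0⊕1⊕0⊕1⊕0⊕0⊕0 = 0
p8 (pos 8,9,10,11,12,13,14,15,24,25,26,27,28,29,30,31): XOR of data positions = 0⊕0⊕1⊕1⊕1⊕0⊕0⊕0⊕0⊕1⊕0⊕1⊕0⊕0⊕0 = 1
p16 (pos 16,17,18,19,20,21,22,23,24,25,26,27,28,29,30,31): XOR of data positions = 1⊕0⊕0⊕1⊕0⊕1⊕0⊕0⊕0⊕1⊕0⊕1⊕0⊕0⊕0 = 1
Codeword: 1100111100111001100101000101000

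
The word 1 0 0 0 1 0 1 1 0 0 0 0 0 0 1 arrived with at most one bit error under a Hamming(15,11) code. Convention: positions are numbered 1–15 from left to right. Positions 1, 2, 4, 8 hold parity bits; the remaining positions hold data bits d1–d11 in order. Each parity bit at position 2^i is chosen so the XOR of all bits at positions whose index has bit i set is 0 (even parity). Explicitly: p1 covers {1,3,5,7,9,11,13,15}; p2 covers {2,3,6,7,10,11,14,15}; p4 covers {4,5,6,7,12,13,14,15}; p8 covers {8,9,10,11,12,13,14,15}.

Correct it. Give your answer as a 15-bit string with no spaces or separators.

100110110000001

s1 (pos 1,3,5,7,9,11,13,15): 1⊕0⊕1⊕1⊕0⊕0⊕0⊕1 = 0
s2 (pos 2,3,6,7,10,11,14,15): 0⊕0⊕0⊕1⊕0⊕0⊕0⊕1 = 0
s4 (pos 4,5,6,7,12,13,14,15): 0⊕1⊕0⊕1⊕0⊕0⊕0⊕1 = 1
s8 (pos 8,9,10,11,12,13,14,15): 1⊕0⊕0⊕0⊕0⊕0⊕0⊕1 = 0
Syndrome s8…s1 = 0100 → error at position 4.
Flip position 4: 100010110000001 → 100110110000001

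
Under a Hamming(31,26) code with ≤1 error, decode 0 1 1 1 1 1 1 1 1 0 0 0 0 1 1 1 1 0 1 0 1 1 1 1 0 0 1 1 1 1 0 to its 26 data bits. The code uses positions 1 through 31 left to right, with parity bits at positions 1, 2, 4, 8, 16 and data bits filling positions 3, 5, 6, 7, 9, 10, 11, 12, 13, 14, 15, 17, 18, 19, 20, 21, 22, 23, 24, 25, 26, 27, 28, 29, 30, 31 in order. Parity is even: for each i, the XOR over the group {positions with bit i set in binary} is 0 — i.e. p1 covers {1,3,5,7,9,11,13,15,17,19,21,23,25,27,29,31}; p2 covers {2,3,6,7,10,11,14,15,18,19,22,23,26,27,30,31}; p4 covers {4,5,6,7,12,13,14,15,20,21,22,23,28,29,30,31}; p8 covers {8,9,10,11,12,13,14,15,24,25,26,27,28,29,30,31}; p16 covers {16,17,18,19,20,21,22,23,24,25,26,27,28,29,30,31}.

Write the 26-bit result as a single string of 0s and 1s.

11111000011101011110001110

s1 (pos 1,3,5,7,9,11,13,15,17,19,21,23,25,27,29,31): 0⊕1⊕1⊕1⊕1⊕0⊕0⊕1⊕1⊕1⊕1⊕1⊕0⊕1⊕1⊕0 = 1
s2 (pos 2,3,6,7,10,11,14,15,18,19,22,23,26,27,30,31): 1⊕1⊕1⊕1⊕0⊕0⊕1⊕1⊕0⊕1⊕1⊕1⊕0⊕1⊕1⊕0 = 1
s4 (pos 4,5,6,7,12,13,14,15,20,21,22,23,28,29,30,31): 1⊕1⊕1⊕1⊕0⊕0⊕1⊕1⊕0⊕1⊕1⊕1⊕1⊕1⊕1⊕0 = 0
s8 (pos 8,9,10,11,12,13,14,15,24,25,26,27,28,29,30,31): 1⊕1⊕0⊕0⊕0⊕0⊕1⊕1⊕1⊕0⊕0⊕1⊕1⊕1⊕1⊕0 = 1
s16 (pos 16,17,18,19,20,21,22,23,24,25,26,27,28,29,30,31): 1⊕1⊕0⊕1⊕0⊕1⊕1⊕1⊕1⊕0⊕0⊕1⊕1⊕1⊕1⊕0 = 1
Syndrome s16…s1 = 11011 → error at position 27.
Flip position 27: 0111111110000111101011110011110 → 0111111110000111101011110001110
Read data bits from positions 3,5,6,7,9,10,11,12,13,14,15,17,18,19,20,21,22,23,24,25,26,27,28,29,30,31: 11111000011101011110001110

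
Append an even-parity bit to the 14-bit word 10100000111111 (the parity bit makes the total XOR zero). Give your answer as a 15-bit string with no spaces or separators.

XOR of the 14 data bits: 1⊕0⊕1⊕0⊕0⊕0⊕0⊕0⊕1⊕1⊕1⊕1⊕1⊕1 = 0
Parity bit = 0 (so all 15 bits XOR to 0).

101000001111110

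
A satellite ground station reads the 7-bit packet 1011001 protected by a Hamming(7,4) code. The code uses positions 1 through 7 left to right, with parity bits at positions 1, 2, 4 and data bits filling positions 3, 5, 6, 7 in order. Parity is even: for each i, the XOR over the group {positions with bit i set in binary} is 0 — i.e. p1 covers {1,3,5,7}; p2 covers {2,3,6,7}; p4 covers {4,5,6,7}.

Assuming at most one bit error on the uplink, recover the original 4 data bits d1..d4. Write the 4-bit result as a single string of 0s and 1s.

s1 (pos 1,3,5,7): 1⊕1⊕0⊕1 = 1
s2 (pos 2,3,6,7): 0⊕1⊕0⊕1 = 0
s4 (pos 4,5,6,7): 1⊕0⊕0⊕1 = 0
Syndrome s4…s1 = 001 → error at position 1.
Flip position 1: 1011001 → 0011001
Read data bits from positions 3,5,6,7: 1001

1001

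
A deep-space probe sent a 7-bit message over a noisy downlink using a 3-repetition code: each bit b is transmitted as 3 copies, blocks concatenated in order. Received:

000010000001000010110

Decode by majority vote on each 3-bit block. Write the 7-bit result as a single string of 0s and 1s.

Block 1 (000): 0 ones → 0
Block 2 (010): 1 one → 0
Block 3 (000): 0 ones → 0
Block 4 (001): 1 one → 0
Block 5 (000): 0 ones → 0
Block 6 (010): 1 one → 0
Block 7 (110): 2 ones → 1

0000001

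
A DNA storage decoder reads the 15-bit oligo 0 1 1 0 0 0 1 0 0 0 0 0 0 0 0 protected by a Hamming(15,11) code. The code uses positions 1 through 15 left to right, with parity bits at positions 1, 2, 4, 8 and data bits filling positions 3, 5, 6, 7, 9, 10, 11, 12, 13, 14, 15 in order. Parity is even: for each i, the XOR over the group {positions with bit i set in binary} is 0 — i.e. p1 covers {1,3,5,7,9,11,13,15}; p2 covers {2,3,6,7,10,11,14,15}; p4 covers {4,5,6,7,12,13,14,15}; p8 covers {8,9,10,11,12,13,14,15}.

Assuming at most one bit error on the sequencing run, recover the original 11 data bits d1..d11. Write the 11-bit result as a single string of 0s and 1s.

s1 (pos 1,3,5,7,9,11,13,15): 0⊕1⊕0⊕1⊕0⊕0⊕0⊕0 = 0
s2 (pos 2,3,6,7,10,11,14,15): 1⊕1⊕0⊕1⊕0⊕0⊕0⊕0 = 1
s4 (pos 4,5,6,7,12,13,14,15): 0⊕0⊕0⊕1⊕0⊕0⊕0⊕0 = 1
s8 (pos 8,9,10,11,12,13,14,15): 0⊕0⊕0⊕0⊕0⊕0⊕0⊕0 = 0
Syndrome s8…s1 = 0110 → error at position 6.
Flip position 6: 011000100000000 → 011001100000000
Read data bits from positions 3,5,6,7,9,10,11,12,13,14,15: 10110000000

10110000000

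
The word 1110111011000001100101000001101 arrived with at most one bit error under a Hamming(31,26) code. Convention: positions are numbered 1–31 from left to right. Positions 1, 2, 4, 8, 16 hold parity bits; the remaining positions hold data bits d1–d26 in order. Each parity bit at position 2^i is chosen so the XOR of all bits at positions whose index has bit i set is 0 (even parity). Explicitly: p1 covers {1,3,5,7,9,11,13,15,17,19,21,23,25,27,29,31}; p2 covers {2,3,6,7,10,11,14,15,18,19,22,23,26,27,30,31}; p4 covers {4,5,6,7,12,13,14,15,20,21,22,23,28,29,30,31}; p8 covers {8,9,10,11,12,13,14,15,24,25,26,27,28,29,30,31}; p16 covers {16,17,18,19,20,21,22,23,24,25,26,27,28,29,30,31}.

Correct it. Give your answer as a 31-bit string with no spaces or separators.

1110111011000001100101000101101

s1 (pos 1,3,5,7,9,11,13,15,17,19,21,23,25,27,29,31): 1⊕1⊕1⊕1⊕1⊕0⊕0⊕0⊕1⊕0⊕0⊕0⊕0⊕0⊕1⊕1 = 0
s2 (pos 2,3,6,7,10,11,14,15,18,19,22,23,26,27,30,31): 1⊕1⊕1⊕1⊕1⊕0⊕0⊕0⊕0⊕0⊕1⊕0⊕0⊕0⊕0⊕1 = 1
s4 (pos 4,5,6,7,12,13,14,15,20,21,22,23,28,29,30,31): 0⊕1⊕1⊕1⊕0⊕0⊕0⊕0⊕1⊕0⊕1⊕0⊕1⊕1⊕0⊕1 = 0
s8 (pos 8,9,10,11,12,13,14,15,24,25,26,27,28,29,30,31): 0⊕1⊕1⊕0⊕0⊕0⊕0⊕0⊕0⊕0⊕0⊕0⊕1⊕1⊕0⊕1 = 1
s16 (pos 16,17,18,19,20,21,22,23,24,25,26,27,28,29,30,31): 1⊕1⊕0⊕0⊕1⊕0⊕1⊕0⊕0⊕0⊕0⊕0⊕1⊕1⊕0⊕1 = 1
Syndrome s16…s1 = 11010 → error at position 26.
Flip position 26: 1110111011000001100101000001101 → 1110111011000001100101000101101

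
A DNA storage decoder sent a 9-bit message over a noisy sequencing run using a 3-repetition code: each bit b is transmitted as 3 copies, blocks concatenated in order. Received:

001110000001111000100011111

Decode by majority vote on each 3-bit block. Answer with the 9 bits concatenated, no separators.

010010011

Block 1 (001): 1 one → 0
Block 2 (110): 2 ones → 1
Block 3 (000): 0 ones → 0
Block 4 (001): 1 one → 0
Block 5 (111): 3 ones → 1
Block 6 (000): 0 ones → 0
Block 7 (100): 1 one → 0
Block 8 (011): 2 ones → 1
Block 9 (111): 3 ones → 1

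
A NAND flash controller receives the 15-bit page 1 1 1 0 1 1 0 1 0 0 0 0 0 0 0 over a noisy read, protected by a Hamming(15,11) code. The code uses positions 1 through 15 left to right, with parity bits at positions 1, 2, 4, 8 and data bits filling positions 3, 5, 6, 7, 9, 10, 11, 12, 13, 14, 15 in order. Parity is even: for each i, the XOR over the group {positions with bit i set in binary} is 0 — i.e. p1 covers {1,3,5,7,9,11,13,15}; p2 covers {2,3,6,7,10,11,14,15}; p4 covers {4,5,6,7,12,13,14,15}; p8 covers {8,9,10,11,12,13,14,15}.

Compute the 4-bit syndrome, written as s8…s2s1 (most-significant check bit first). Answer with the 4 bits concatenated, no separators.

s1 (pos 1,3,5,7,9,11,13,15): 1⊕1⊕1⊕0⊕0⊕0⊕0⊕0 = 1
s2 (pos 2,3,6,7,10,11,14,15): 1⊕1⊕1⊕0⊕0⊕0⊕0⊕0 = 1
s4 (pos 4,5,6,7,12,13,14,15): 0⊕1⊕1⊕0⊕0⊕0⊕0⊕0 = 0
s8 (pos 8,9,10,11,12,13,14,15): 1⊕0⊕0⊕0⊕0⊕0⊕0⊕0 = 1
Syndrome s8…s1 = 1011 → error at position 11.

1011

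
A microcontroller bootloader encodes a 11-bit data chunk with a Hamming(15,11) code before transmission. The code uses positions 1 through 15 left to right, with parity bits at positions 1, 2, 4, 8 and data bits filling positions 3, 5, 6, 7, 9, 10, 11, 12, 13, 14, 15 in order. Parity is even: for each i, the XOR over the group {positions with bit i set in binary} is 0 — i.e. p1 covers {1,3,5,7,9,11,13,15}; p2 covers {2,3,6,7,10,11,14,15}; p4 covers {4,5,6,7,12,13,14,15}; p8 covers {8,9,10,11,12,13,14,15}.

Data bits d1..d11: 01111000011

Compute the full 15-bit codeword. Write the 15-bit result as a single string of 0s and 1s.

000111111000011

Place data at non-parity positions: p1 p2 0 p4 1 1 1 p8 1 0 0 0 0 1 1
p1 (pos 1,3,5,7,9,11,13,15): XOR of data positions = 0⊕1⊕1⊕1⊕0⊕0⊕1 = 0
p2 (pos 2,3,6,7,10,11,14,15): XOR of data positions = 0⊕1⊕1⊕0⊕0⊕1⊕1 = 0
p4 (pos 4,5,6,7,12,13,14,15): XOR of data positions = 1⊕1⊕1⊕0⊕0⊕1⊕1 = 1
p8 (pos 8,9,10,11,12,13,14,15): XOR of data positions = 1⊕0⊕0⊕0⊕0⊕1⊕1 = 1
Codeword: 000111111000011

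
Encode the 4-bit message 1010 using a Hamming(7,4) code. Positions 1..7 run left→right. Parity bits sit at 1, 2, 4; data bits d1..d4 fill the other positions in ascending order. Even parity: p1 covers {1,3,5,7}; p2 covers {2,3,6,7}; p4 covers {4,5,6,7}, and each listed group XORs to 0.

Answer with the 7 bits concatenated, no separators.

Place data at non-parity positions: p1 p2 1 p4 0 1 0
p1 (pos 1,3,5,7): XOR of data positions = 1⊕0⊕0 = 1
p2 (pos 2,3,6,7): XOR of data positions = 1⊕1⊕0 = 0
p4 (pos 4,5,6,7): XOR of data positions = 0⊕1⊕0 = 1
Codeword: 1011010

1011010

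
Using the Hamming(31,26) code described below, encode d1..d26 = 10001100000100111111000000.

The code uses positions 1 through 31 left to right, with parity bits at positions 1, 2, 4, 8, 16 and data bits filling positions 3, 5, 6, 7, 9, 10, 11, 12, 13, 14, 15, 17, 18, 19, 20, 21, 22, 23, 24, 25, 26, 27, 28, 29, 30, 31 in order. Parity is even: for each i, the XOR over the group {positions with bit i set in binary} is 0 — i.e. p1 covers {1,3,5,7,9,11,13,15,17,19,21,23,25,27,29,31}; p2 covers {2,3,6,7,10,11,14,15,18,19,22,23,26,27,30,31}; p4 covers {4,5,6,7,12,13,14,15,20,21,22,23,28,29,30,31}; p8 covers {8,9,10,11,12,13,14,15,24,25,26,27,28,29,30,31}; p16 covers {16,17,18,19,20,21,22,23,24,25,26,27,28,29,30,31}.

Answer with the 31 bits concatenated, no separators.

Place data at non-parity positions: p1 p2 1 p4 0 0 0 p8 1 1 0 0 0 0 0 p16 1 0 0 1 1 1 1 1 1 0 0 0 0 0 0
p1 (pos 1,3,5,7,9,11,13,15,17,19,21,23,25,27,29,31): XOR of data positions = 1⊕0⊕0⊕1⊕0⊕0⊕0⊕1⊕0⊕1⊕1⊕1⊕0⊕0⊕0 = 0
p2 (pos 2,3,6,7,10,11,14,15,18,19,22,23,26,27,30,31): XOR of data positions = 1⊕0⊕0⊕1⊕0⊕0⊕0⊕0⊕0⊕1⊕1⊕0⊕0⊕0⊕0 = 0
p4 (pos 4,5,6,7,12,13,14,15,20,21,22,23,28,29,30,31): XOR of data positions = 0⊕0⊕0⊕0⊕0⊕0⊕0⊕1⊕1⊕1⊕1⊕0⊕0⊕0⊕0 = 0
p8 (pos 8,9,10,11,12,13,14,15,24,25,26,27,28,29,30,31): XOR of data positions = 1⊕1⊕0⊕0⊕0⊕0⊕0⊕1⊕1⊕0⊕0⊕0⊕0⊕0⊕0 = 0
p16 (pos 16,17,18,19,20,21,22,23,24,25,26,27,28,29,30,31): XOR of data positions = 1⊕0⊕0⊕1⊕1⊕1⊕1⊕1⊕1⊕0⊕0⊕0⊕0⊕0⊕0 = 1
Codeword: 0010000011000001100111111000000

0010000011000001100111111000000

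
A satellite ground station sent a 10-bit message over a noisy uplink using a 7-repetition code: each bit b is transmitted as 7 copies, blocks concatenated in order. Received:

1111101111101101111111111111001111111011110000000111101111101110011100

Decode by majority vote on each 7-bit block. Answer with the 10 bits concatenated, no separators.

1111110110

Block 1 (1111101): 6 ones → 1
Block 2 (1111011): 6 ones → 1
Block 3 (0111111): 6 ones → 1
Block 4 (1111111): 7 ones → 1
Block 5 (0011111): 5 ones → 1
Block 6 (1101111): 6 ones → 1
Block 7 (0000000): 0 ones → 0
Block 8 (1111011): 6 ones → 1
Block 9 (1110111): 6 ones → 1
Block 10 (0011100): 3 ones → 0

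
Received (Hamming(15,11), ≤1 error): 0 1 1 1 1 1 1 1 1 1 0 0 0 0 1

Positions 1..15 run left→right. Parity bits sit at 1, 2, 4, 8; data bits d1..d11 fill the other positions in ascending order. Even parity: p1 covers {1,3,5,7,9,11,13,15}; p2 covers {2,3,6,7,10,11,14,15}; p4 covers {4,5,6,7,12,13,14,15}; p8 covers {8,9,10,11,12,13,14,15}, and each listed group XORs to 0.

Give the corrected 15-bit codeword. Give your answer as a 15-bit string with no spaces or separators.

011101111100001

s1 (pos 1,3,5,7,9,11,13,15): 0⊕1⊕1⊕1⊕1⊕0⊕0⊕1 = 1
s2 (pos 2,3,6,7,10,11,14,15): 1⊕1⊕1⊕1⊕1⊕0⊕0⊕1 = 0
s4 (pos 4,5,6,7,12,13,14,15): 1⊕1⊕1⊕1⊕0⊕0⊕0⊕1 = 1
s8 (pos 8,9,10,11,12,13,14,15): 1⊕1⊕1⊕0⊕0⊕0⊕0⊕1 = 0
Syndrome s8…s1 = 0101 → error at position 5.
Flip position 5: 011111111100001 → 011101111100001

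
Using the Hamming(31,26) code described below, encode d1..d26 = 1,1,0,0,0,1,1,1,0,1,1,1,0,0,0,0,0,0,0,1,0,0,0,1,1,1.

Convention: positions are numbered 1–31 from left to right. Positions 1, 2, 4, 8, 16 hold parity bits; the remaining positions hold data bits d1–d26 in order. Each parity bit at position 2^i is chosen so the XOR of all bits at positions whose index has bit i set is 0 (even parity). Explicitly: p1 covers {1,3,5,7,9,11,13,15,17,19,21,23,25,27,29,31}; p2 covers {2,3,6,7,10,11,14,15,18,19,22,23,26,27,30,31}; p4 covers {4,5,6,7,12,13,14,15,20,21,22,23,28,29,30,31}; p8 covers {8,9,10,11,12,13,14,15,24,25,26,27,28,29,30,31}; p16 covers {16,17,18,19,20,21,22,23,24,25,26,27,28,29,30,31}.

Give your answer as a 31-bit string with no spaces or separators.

Place data at non-parity positions: p1 p2 1 p4 1 0 0 p8 0 1 1 1 0 1 1 p16 1 0 0 0 0 0 0 0 1 0 0 0 1 1 1
p1 (pos 1,3,5,7,9,11,13,15,17,19,21,23,25,27,29,31): XOR of data positions = 1⊕1⊕0⊕0⊕1⊕0⊕1⊕1⊕0⊕0⊕0⊕1⊕0⊕1⊕1 = 0
p2 (pos 2,3,6,7,10,11,14,15,18,19,22,23,26,27,30,31): XOR of data positions = 1⊕0⊕0⊕1⊕1⊕1⊕1⊕0⊕0⊕0⊕0⊕0⊕0⊕1⊕1 = 1
p4 (pos 4,5,6,7,12,13,14,15,20,21,22,23,28,29,30,31): XOR of data positions = 1⊕0⊕0⊕1⊕0⊕1⊕1⊕0⊕0⊕0⊕0⊕0⊕1⊕1⊕1 = 1
p8 (pos 8,9,10,11,12,13,14,15,24,25,26,27,28,29,30,31): XOR of data positions = 0⊕1⊕1⊕1⊕0⊕1⊕1⊕0⊕1⊕0⊕0⊕0⊕1⊕1⊕1 = 1
p16 (pos 16,17,18,19,20,21,22,23,24,25,26,27,28,29,30,31): XOR of data positions = 1⊕0⊕0⊕0⊕0⊕0⊕0⊕0⊕1⊕0⊕0⊕0⊕1⊕1⊕1 = 1
Codeword: 0111100101110111100000001000111

0111100101110111100000001000111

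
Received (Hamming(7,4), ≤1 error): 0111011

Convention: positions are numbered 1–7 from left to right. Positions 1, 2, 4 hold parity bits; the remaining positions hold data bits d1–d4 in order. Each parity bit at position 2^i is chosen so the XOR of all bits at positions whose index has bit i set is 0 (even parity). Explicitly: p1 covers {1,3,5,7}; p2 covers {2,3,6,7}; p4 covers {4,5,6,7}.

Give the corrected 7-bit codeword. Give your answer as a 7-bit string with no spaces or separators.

0110011

s1 (pos 1,3,5,7): 0⊕1⊕0⊕1 = 0
s2 (pos 2,3,6,7): 1⊕1⊕1⊕1 = 0
s4 (pos 4,5,6,7): 1⊕0⊕1⊕1 = 1
Syndrome s4…s1 = 100 → error at position 4.
Flip position 4: 0111011 → 0110011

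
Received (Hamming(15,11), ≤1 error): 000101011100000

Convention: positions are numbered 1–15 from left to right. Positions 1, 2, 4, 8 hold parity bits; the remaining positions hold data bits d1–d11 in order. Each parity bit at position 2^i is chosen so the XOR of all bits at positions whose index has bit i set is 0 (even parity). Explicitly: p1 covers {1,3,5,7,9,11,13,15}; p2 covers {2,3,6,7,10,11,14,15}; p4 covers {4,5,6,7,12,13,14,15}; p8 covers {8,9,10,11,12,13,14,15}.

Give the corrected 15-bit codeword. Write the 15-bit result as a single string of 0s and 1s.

s1 (pos 1,3,5,7,9,11,13,15): 0⊕0⊕0⊕0⊕1⊕0⊕0⊕0 = 1
s2 (pos 2,3,6,7,10,11,14,15): 0⊕0⊕1⊕0⊕1⊕0⊕0⊕0 = 0
s4 (pos 4,5,6,7,12,13,14,15): 1⊕0⊕1⊕0⊕0⊕0⊕0⊕0 = 0
s8 (pos 8,9,10,11,12,13,14,15): 1⊕1⊕1⊕0⊕0⊕0⊕0⊕0 = 1
Syndrome s8…s1 = 1001 → error at position 9.
Flip position 9: 000101011100000 → 000101010100000

000101010100000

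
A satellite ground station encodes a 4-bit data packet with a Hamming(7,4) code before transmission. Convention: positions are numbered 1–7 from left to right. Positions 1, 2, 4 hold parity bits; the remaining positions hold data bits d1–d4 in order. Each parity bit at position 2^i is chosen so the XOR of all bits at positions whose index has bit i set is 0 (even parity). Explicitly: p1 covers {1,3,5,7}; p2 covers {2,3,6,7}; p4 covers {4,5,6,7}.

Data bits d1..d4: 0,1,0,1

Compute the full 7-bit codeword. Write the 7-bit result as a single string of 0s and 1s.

Place data at non-parity positions: p1 p2 0 p4 1 0 1
p1 (pos 1,3,5,7): XOR of data positions = 0⊕1⊕1 = 0
p2 (pos 2,3,6,7): XOR of data positions = 0⊕0⊕1 = 1
p4 (pos 4,5,6,7): XOR of data positions = 1⊕0⊕1 = 0
Codeword: 0100101

0100101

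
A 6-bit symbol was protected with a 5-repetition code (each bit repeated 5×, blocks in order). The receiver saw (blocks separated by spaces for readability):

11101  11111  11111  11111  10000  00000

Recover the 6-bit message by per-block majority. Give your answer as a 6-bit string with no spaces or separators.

Block 1 (11101): 4 ones → 1
Block 2 (11111): 5 ones → 1
Block 3 (11111): 5 ones → 1
Block 4 (11111): 5 ones → 1
Block 5 (10000): 1 one → 0
Block 6 (00000): 0 ones → 0

111100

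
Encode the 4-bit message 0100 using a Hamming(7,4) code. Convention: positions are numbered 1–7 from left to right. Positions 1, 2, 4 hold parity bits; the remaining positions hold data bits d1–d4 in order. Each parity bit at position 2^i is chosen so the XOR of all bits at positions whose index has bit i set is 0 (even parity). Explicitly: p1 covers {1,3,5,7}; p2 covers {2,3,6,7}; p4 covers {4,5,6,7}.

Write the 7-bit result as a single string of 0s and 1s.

Place data at non-parity positions: p1 p2 0 p4 1 0 0
p1 (pos 1,3,5,7): XOR of data positions = 0⊕1⊕0 = 1
p2 (pos 2,3,6,7): XOR of data positions = 0⊕0⊕0 = 0
p4 (pos 4,5,6,7): XOR of data positions = 1⊕0⊕0 = 1
Codeword: 1001100

1001100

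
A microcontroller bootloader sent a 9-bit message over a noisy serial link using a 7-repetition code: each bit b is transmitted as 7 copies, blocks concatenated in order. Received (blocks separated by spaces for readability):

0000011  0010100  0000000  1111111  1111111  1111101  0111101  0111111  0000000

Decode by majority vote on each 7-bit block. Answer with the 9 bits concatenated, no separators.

Block 1 (0000011): 2 ones → 0
Block 2 (0010100): 2 ones → 0
Block 3 (0000000): 0 ones → 0
Block 4 (1111111): 7 ones → 1
Block 5 (1111111): 7 ones → 1
Block 6 (1111101): 6 ones → 1
Block 7 (0111101): 5 ones → 1
Block 8 (0111111): 6 ones → 1
Block 9 (0000000): 0 ones → 0

000111110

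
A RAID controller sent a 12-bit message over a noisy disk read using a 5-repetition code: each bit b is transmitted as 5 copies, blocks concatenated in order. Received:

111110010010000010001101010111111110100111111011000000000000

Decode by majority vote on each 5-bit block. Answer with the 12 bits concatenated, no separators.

Block 1 (11111): 5 ones → 1
Block 2 (00100): 1 one → 0
Block 3 (10000): 1 one → 0
Block 4 (01000): 1 one → 0
Block 5 (11010): 3 ones → 1
Block 6 (10111): 4 ones → 1
Block 7 (11111): 5 ones → 1
Block 8 (01001): 2 ones → 0
Block 9 (11111): 5 ones → 1
Block 10 (01100): 2 ones → 0
Block 11 (00000): 0 ones → 0
Block 12 (00000): 0 ones → 0

100011101000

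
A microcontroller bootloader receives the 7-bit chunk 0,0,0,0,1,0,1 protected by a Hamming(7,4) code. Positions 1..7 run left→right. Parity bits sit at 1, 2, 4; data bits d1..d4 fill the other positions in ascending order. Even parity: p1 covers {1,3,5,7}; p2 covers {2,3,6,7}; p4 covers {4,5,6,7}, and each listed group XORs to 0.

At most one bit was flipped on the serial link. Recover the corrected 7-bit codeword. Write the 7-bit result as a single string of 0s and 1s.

0100101

s1 (pos 1,3,5,7): 0⊕0⊕1⊕1 = 0
s2 (pos 2,3,6,7): 0⊕0⊕0⊕1 = 1
s4 (pos 4,5,6,7): 0⊕1⊕0⊕1 = 0
Syndrome s4…s1 = 010 → error at position 2.
Flip position 2: 0000101 → 0100101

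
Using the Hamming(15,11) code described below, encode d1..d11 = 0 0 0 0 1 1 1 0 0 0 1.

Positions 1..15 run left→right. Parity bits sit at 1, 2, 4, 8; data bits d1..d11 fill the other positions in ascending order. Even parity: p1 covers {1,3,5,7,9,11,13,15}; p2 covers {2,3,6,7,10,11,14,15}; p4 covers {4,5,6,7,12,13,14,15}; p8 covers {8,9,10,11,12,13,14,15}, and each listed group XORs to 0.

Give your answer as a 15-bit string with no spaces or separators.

Place data at non-parity positions: p1 p2 0 p4 0 0 0 p8 1 1 1 0 0 0 1
p1 (pos 1,3,5,7,9,11,13,15): XOR of data positions = 0⊕0⊕0⊕1⊕1⊕0⊕1 = 1
p2 (pos 2,3,6,7,10,11,14,15): XOR of data positions = 0⊕0⊕0⊕1⊕1⊕0⊕1 = 1
p4 (pos 4,5,6,7,12,13,14,15): XOR of data positions = 0⊕0⊕0⊕0⊕0⊕0⊕1 = 1
p8 (pos 8,9,10,11,12,13,14,15): XOR of data positions = 1⊕1⊕1⊕0⊕0⊕0⊕1 = 0
Codeword: 110100001110001

110100001110001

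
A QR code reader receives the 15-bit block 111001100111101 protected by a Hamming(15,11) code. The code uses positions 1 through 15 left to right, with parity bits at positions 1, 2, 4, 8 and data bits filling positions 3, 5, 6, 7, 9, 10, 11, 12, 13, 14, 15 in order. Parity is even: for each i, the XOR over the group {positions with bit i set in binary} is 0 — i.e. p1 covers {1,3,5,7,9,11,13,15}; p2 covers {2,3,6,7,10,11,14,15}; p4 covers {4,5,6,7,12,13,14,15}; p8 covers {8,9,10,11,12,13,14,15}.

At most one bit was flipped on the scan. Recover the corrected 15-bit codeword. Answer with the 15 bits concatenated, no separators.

s1 (pos 1,3,5,7,9,11,13,15): 1⊕1⊕0⊕1⊕0⊕1⊕1⊕1 = 0
s2 (pos 2,3,6,7,10,11,14,15): 1⊕1⊕1⊕1⊕1⊕1⊕0⊕1 = 1
s4 (pos 4,5,6,7,12,13,14,15): 0⊕0⊕1⊕1⊕1⊕1⊕0⊕1 = 1
s8 (pos 8,9,10,11,12,13,14,15): 0⊕0⊕1⊕1⊕1⊕1⊕0⊕1 = 1
Syndrome s8…s1 = 1110 → error at position 14.
Flip position 14: 111001100111101 → 111001100111111

111001100111111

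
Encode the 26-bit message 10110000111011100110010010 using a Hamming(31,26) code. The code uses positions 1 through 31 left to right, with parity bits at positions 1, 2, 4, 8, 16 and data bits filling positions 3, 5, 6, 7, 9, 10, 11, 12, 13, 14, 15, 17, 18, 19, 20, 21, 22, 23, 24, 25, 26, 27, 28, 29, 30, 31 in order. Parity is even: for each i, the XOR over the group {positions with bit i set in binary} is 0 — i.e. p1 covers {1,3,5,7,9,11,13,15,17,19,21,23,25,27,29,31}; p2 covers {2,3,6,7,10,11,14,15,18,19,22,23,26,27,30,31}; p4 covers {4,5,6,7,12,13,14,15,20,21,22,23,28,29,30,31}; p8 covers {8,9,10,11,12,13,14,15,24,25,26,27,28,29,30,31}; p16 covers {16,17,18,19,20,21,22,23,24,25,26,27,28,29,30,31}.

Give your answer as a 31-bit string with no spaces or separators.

Place data at non-parity positions: p1 p2 1 p4 0 1 1 p8 0 0 0 0 1 1 1 p16 0 1 1 1 0 0 1 1 0 0 1 0 0 1 0
p1 (pos 1,3,5,7,9,11,13,15,17,19,21,23,25,27,29,31): XOR of data positions = 1⊕0⊕1⊕0⊕0⊕1⊕1⊕0⊕1⊕0⊕1⊕0⊕1⊕0⊕0 = 1
p2 (pos 2,3,6,7,10,11,14,15,18,19,22,23,26,27,30,31): XOR of data positions = 1⊕1⊕1⊕0⊕0⊕1⊕1⊕1⊕1⊕0⊕1⊕0⊕1⊕1⊕0 = 0
p4 (pos 4,5,6,7,12,13,14,15,20,21,22,23,28,29,30,31): XOR of data positions = 0⊕1⊕1⊕0⊕1⊕1⊕1⊕1⊕0⊕0⊕1⊕0⊕0⊕1⊕0 = 0
p8 (pos 8,9,10,11,12,13,14,15,24,25,26,27,28,29,30,31): XOR of data positions = 0⊕0⊕0⊕0⊕1⊕1⊕1⊕1⊕0⊕0⊕1⊕0⊕0⊕1⊕0 = 0
p16 (pos 16,17,18,19,20,21,22,23,24,25,26,27,28,29,30,31): XOR of data positions = 0⊕1⊕1⊕1⊕0⊕0⊕1⊕1⊕0⊕0⊕1⊕0⊕0⊕1⊕0 = 1
Codeword: 1010011000001111011100110010010

1010011000001111011100110010010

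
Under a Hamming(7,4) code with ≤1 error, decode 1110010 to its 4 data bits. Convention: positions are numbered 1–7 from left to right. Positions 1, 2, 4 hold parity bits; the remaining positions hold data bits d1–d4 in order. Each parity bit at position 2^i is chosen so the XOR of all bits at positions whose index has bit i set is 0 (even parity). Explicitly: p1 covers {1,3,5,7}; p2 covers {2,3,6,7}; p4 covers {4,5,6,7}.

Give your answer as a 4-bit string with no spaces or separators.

1000

s1 (pos 1,3,5,7): 1⊕1⊕0⊕0 = 0
s2 (pos 2,3,6,7): 1⊕1⊕1⊕0 = 1
s4 (pos 4,5,6,7): 0⊕0⊕1⊕0 = 1
Syndrome s4…s1 = 110 → error at position 6.
Flip position 6: 1110010 → 1110000
Read data bits from positions 3,5,6,7: 1000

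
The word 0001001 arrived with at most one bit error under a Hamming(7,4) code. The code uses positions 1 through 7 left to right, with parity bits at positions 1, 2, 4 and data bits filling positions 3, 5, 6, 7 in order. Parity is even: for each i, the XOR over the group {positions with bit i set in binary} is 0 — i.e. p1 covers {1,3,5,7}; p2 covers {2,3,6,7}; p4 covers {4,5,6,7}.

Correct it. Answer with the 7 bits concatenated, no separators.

0011001

s1 (pos 1,3,5,7): 0⊕0⊕0⊕1 = 1
s2 (pos 2,3,6,7): 0⊕0⊕0⊕1 = 1
s4 (pos 4,5,6,7): 1⊕0⊕0⊕1 = 0
Syndrome s4…s1 = 011 → error at position 3.
Flip position 3: 0001001 → 0011001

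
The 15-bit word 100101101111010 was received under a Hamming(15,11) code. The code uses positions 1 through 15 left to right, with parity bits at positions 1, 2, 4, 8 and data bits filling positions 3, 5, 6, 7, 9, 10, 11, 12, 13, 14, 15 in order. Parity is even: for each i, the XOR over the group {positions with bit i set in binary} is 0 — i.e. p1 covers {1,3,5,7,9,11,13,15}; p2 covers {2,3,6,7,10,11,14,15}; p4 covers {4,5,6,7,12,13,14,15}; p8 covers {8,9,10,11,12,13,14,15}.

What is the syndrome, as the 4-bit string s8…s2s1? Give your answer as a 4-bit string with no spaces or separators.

s1 (pos 1,3,5,7,9,11,13,15): 1⊕0⊕0⊕1⊕1⊕1⊕0⊕0 = 0
s2 (pos 2,3,6,7,10,11,14,15): 0⊕0⊕1⊕1⊕1⊕1⊕1⊕0 = 1
s4 (pos 4,5,6,7,12,13,14,15): 1⊕0⊕1⊕1⊕1⊕0⊕1⊕0 = 1
s8 (pos 8,9,10,11,12,13,14,15): 0⊕1⊕1⊕1⊕1⊕0⊕1⊕0 = 1
Syndrome s8…s1 = 1110 → error at position 14.

1110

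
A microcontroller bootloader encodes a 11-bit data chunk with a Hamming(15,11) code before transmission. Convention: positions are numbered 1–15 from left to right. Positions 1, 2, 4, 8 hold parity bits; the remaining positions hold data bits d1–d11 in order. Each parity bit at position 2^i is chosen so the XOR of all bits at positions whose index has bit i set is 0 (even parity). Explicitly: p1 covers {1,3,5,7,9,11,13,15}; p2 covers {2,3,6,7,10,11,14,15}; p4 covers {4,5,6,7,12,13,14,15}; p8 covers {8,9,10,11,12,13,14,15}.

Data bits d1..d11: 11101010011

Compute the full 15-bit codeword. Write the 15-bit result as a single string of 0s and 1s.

Place data at non-parity positions: p1 p2 1 p4 1 1 0 p8 1 0 1 0 0 1 1
p1 (pos 1,3,5,7,9,11,13,15): XOR of data positions = 1⊕1⊕0⊕1⊕1⊕0⊕1 = 1
p2 (pos 2,3,6,7,10,11,14,15): XOR of data positions = 1⊕1⊕0⊕0⊕1⊕1⊕1 = 1
p4 (pos 4,5,6,7,12,13,14,15): XOR of data positions = 1⊕1⊕0⊕0⊕0⊕1⊕1 = 0
p8 (pos 8,9,10,11,12,13,14,15): XOR of data positions = 1⊕0⊕1⊕0⊕0⊕1⊕1 = 0
Codeword: 111011001010011

111011001010011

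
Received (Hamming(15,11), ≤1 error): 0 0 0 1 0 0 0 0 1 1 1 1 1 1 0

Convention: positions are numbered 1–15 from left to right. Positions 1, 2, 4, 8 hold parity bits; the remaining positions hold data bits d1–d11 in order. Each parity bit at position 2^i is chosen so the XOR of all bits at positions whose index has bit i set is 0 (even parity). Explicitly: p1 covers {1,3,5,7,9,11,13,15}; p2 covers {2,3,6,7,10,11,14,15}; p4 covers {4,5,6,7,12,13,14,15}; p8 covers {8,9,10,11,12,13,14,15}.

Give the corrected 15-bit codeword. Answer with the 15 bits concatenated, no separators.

001100001111110

s1 (pos 1,3,5,7,9,11,13,15): 0⊕0⊕0⊕0⊕1⊕1⊕1⊕0 = 1
s2 (pos 2,3,6,7,10,11,14,15): 0⊕0⊕0⊕0⊕1⊕1⊕1⊕0 = 1
s4 (pos 4,5,6,7,12,13,14,15): 1⊕0⊕0⊕0⊕1⊕1⊕1⊕0 = 0
s8 (pos 8,9,10,11,12,13,14,15): 0⊕1⊕1⊕1⊕1⊕1⊕1⊕0 = 0
Syndrome s8…s1 = 0011 → error at position 3.
Flip position 3: 000100001111110 → 001100001111110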